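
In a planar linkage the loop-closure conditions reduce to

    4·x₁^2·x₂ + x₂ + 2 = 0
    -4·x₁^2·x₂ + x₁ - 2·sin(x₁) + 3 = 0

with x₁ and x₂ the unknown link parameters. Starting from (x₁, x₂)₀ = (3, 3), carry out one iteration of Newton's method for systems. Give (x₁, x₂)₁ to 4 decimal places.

At (3, 3): F = (113.0000, -102.282240).
Jacobian J = [[8·x₁·x₂, 4·x₁^2 + 1], [-8·x₁·x₂ - 2·cos(x₁) + 1, -4·x₁^2]].
At the point, J = [[72.0000, 37.0000], [-69.020015, -36.0000]] (det J = -38.259445).
Solving J·Δ = −F gives Δ = (-7.4114, 11.3682).
Then the next iterate is (x₁, x₂)₁ = (-4.4114, 14.3682).

(-4.4114, 14.3682)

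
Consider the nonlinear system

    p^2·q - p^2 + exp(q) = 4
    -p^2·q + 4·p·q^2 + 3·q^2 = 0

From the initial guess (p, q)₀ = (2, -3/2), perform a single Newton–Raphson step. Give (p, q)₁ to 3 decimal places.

At (2, -3/2): F = (-13.77687, 30.750).
Jacobian J = [[2·p·q - 2·p, p^2 + exp(q)], [-2·p·q + 4·q^2, -p^2 + 8·p·q + 6·q]].
At the point, J = [[-10.000, 4.22313], [15.000, -37.000]] (det J = 306.65305).
Solving J·Δ = −F gives Δ = (-1.239, 0.329).
Then the next iterate is (p, q)₁ = (0.761, -1.171).

(0.761, -1.171)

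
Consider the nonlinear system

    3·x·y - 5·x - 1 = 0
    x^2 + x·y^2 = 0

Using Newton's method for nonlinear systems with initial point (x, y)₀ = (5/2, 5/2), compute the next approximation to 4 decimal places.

At (5/2, 5/2): F = (5.2500, 21.8750).
Jacobian J = [[3·y - 5, 3·x], [2·x + y^2, 2·x·y]].
At the point, J = [[2.5000, 7.5000], [11.2500, 12.5000]] (det J = -53.1250).
Solving J·Δ = −F gives Δ = (-1.8529, -0.0824).
Then the next iterate is (x, y)₁ = (0.6471, 2.4176).

(0.6471, 2.4176)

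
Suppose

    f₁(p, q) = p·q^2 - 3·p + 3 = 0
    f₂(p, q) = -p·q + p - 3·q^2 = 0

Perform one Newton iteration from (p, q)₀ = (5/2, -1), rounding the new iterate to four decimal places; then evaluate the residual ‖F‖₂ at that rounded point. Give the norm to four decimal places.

0.0000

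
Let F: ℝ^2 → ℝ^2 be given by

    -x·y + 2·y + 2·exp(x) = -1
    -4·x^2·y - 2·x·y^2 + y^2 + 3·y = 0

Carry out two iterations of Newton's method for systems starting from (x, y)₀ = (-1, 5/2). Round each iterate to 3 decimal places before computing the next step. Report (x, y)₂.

(0.170, -2.403)

At (-1, 5/2): F = (9.23576, 16.250).
Jacobian J = [[-y + 2·exp(x), -x + 2], [-8·x·y - 2·y^2, -4·x^2 - 4·x·y + 2·y + 3]].
At the point, J = [[-1.76424, 3.000], [7.500, 14.000]] (det J = -47.19938).
Solving J·Δ = −F gives Δ = (1.707, -2.075).
Then the next iterate is (x, y)₁ = (0.707, 0.425).
Round to (0.707, 0.425) and repeat: F = (5.60532, 0.35048), J = [[3.63080, 1.293], [-2.76505, 0.64870]].
Δ = (-0.537, -2.828), so (x, y)₂ = (0.170, -2.403).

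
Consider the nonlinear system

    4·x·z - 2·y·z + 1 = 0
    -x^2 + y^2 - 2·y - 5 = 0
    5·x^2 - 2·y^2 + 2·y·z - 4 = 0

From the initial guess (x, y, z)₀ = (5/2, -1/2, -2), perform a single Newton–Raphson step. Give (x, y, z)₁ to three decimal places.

(1.304, -1.840, -0.474)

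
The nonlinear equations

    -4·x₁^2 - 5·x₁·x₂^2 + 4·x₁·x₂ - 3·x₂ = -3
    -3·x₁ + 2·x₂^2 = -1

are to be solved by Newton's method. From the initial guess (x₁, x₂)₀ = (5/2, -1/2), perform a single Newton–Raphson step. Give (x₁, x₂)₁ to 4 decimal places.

(0.8405, -1.0107)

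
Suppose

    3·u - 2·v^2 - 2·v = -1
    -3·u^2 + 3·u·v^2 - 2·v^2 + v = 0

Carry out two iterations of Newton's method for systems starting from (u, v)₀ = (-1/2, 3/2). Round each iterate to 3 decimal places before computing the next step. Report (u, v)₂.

(-0.662, -0.214)

At (-1/2, 3/2): F = (-8.000, -7.125).
Jacobian J = [[3, -4·v - 2], [-6·u + 3·v^2, 6·u·v - 4·v + 1]].
At the point, J = [[3.000, -8.000], [9.750, -9.500]] (det J = 49.500).
Solving J·Δ = −F gives Δ = (-0.384, -1.144).
Then the next iterate is (u, v)₁ = (-0.884, 0.356).
Round to (-0.884, 0.356) and repeat: F = (-2.61747, -2.57794), J = [[3.000, -3.424], [5.68421, -2.31222]].
Δ = (0.222, -0.570), so (u, v)₂ = (-0.662, -0.214).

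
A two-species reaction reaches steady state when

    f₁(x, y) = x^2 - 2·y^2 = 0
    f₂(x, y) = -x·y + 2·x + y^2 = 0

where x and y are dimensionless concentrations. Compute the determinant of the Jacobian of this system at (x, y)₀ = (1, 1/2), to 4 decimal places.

3.0000

J = [[2·x, -4·y], [-y + 2, -x + 2·y]].
At the point, J = [[2.0000, -2.0000], [1.5000, 0.0000]].
det J = 3.0000.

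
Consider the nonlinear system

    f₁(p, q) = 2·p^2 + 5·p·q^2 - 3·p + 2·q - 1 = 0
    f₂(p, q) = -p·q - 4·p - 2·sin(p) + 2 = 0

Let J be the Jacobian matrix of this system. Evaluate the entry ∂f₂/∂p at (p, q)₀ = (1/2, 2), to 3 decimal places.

∂f₂/∂p = -q - 2·cos(p) - 4.
At (1/2, 2) this is -7.755.

-7.755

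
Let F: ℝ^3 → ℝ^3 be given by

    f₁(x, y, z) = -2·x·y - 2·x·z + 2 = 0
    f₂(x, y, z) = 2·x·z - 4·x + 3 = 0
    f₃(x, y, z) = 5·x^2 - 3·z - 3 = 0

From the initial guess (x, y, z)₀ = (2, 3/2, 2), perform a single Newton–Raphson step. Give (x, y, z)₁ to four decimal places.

(1.3375, 0.4094, 1.2500)

At (2, 3/2, 2): F = (-12.0000, 3.0000, 11.0000).
Jacobian J = [[-2·y - 2·z, -2·x, -2·x], [2·z - 4, 0, 2·x], [10·x, 0, -3]].
At the point, J = [[-7.0000, -4.0000, -4.0000], [0.0000, 0.0000, 4.0000], [20.0000, 0.0000, -3.0000]] (det J = -320.0000).
Solving J·Δ = −F gives Δ = (-0.6625, -1.0906, -0.7500).
Then the next iterate is (x, y, z)₁ = (1.3375, 0.4094, 1.2500).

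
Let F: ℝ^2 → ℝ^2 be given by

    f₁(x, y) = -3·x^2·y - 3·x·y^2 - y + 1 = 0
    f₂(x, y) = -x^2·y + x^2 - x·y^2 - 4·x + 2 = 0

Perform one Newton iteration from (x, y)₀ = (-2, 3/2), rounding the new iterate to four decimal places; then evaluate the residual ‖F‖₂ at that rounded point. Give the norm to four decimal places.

At (-2, 3/2): F = (-5.0000, 12.5000).
Jacobian J = [[-6·x·y - 3·y^2, -3·x^2 - 6·x·y - 1], [-2·x·y + 2·x - y^2 - 4, -x^2 - 2·x·y]].
At the point, J = [[11.2500, 5.0000], [-4.2500, 2.0000]] (det J = 43.7500).
Solving J·Δ = −F gives Δ = (1.6571, -2.7286).
Then the next iterate is (x, y)₁ = (-0.3429, -1.2286).
Re-evaluating at (-0.3429, -1.2286): F = (4.214757, 4.151233), so ‖F‖₂ = 5.9158.

5.9158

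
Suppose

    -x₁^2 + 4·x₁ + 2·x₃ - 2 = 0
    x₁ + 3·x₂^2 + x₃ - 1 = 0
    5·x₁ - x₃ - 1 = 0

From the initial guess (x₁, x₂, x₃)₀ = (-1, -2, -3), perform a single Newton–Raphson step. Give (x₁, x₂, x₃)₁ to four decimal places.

At (-1, -2, -3): F = (-13.0000, 7.0000, -3.0000).
Jacobian J = [[-2·x₁ + 4, 0, 2], [1, 6·x₂, 1], [5, 0, -1]].
At the point, J = [[6.0000, 0.0000, 2.0000], [1.0000, -12.0000, 1.0000], [5.0000, 0.0000, -1.0000]] (det J = 192.0000).
Solving J·Δ = −F gives Δ = (1.1875, 0.9271, 2.9375).
Then the next iterate is (x₁, x₂, x₃)₁ = (0.1875, -1.0729, -0.0625).

(0.1875, -1.0729, -0.0625)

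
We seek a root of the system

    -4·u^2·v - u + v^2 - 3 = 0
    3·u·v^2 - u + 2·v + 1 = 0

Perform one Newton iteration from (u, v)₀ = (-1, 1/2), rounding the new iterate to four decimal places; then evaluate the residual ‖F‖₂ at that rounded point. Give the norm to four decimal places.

37.5982

At (-1, 1/2): F = (-3.7500, 2.2500).
Jacobian J = [[-8·u·v - 1, -4·u^2 + 2·v], [3·v^2 - 1, 6·u·v + 2]].
At the point, J = [[3.0000, -3.0000], [-0.2500, -1.0000]] (det J = -3.7500).
Solving J·Δ = −F gives Δ = (2.8000, 1.5500).
Then the next iterate is (u, v)₁ = (1.8000, 2.0500).
Re-evaluating at (1.8000, 2.0500): F = (-27.1655, 25.9935), so ‖F‖₂ = 37.5982.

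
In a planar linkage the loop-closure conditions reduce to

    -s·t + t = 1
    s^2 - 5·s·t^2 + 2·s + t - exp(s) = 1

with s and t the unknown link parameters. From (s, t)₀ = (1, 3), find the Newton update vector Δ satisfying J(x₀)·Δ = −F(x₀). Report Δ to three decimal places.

At (1, 3): F = (-1.000, -42.71828).
Jacobian J = [[-t, -s + 1], [2·s - 5·t^2 - exp(s) + 2, -10·s·t + 1]].
At the point, J = [[-3.000, 0.000], [-43.71828, -29.000]] (det J = 87.000).
Solving J·Δ = −F gives Δ = (-0.333, -0.971).

(-0.333, -0.971)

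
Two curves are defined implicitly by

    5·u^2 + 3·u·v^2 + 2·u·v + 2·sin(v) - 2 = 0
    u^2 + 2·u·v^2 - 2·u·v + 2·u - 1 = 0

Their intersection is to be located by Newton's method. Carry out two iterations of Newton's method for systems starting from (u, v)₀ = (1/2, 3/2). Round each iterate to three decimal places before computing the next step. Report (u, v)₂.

(3.214, 10.343)

At (1/2, 3/2): F = (6.11999, 1.000).
Jacobian J = [[10·u + 3·v^2 + 2·v, 6·u·v + 2·u + 2·cos(v)], [2·u + 2·v^2 - 2·v + 2, 4·u·v - 2·u]].
At the point, J = [[14.750, 5.64147], [4.500, 2.000]] (det J = 4.11337).
Solving J·Δ = −F gives Δ = (-1.604, 3.109).
Then the next iterate is (u, v)₁ = (-1.104, 4.609).
Round to (-1.104, 4.609) and repeat: F = (-78.42833, -38.71679), J = [[61.90664, -32.94443], [33.05976, -18.14534]].
Δ = (4.318, 5.734), so (u, v)₂ = (3.214, 10.343).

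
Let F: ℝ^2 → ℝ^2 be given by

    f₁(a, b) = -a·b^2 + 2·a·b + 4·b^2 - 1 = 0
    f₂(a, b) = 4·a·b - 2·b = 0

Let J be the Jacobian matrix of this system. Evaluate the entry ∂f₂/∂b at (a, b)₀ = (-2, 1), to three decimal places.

-10.000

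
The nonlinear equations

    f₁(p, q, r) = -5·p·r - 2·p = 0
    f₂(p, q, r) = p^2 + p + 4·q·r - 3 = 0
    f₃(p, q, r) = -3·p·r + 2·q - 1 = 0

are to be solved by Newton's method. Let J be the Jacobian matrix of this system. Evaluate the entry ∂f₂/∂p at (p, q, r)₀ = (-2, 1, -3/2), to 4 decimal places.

∂f₂/∂p = 2·p + 1.
At (-2, 1, -3/2) this is -3.0000.

-3.0000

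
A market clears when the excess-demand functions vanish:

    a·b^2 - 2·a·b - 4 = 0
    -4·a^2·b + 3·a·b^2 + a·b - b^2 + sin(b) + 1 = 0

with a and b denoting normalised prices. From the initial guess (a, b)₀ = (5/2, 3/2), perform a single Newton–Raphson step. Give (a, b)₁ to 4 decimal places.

(1.4389, 3.5317)

At (5/2, 3/2): F = (-5.8750, -17.127505).
Jacobian J = [[b^2 - 2·b, 2·a·b - 2·a], [-8·a·b + 3·b^2 + b, -4·a^2 + 6·a·b + a - 2·b + cos(b)]].
At the point, J = [[-0.7500, 2.5000], [-21.7500, -2.929263]] (det J = 56.571947).
Solving J·Δ = −F gives Δ = (-1.0611, 2.0317).
Then the next iterate is (a, b)₁ = (1.4389, 3.5317).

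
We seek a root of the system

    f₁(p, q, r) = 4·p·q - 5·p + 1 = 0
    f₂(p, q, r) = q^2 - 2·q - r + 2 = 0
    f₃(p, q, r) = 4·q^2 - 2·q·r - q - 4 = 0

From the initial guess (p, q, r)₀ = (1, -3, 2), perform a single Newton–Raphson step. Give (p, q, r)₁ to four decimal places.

(0.4775, -1.2208, 2.7662)

At (1, -3, 2): F = (-16.0000, 15.0000, 47.0000).
Jacobian J = [[4·q - 5, 4·p, 0], [0, 2·q - 2, -1], [0, 8·q - 2·r - 1, -2·q]].
At the point, J = [[-17.0000, 4.0000, 0.0000], [0.0000, -8.0000, -1.0000], [0.0000, -29.0000, 6.0000]] (det J = 1309.0000).
Solving J·Δ = −F gives Δ = (-0.5225, 1.7792, 0.7662).
Then the next iterate is (p, q, r)₁ = (0.4775, -1.2208, 2.7662).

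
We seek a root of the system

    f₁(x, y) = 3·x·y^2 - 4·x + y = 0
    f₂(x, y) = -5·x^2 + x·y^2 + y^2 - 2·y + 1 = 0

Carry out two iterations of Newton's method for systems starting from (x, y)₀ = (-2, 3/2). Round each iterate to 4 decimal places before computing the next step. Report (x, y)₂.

(-0.3809, 1.5243)

At (-2, 3/2): F = (-4.0000, -24.2500).
Jacobian J = [[3·y^2 - 4, 6·x·y + 1], [-10·x + y^2, 2·x·y + 2·y - 2]].
At the point, J = [[2.7500, -17.0000], [22.2500, -5.0000]] (det J = 364.5000).
Solving J·Δ = −F gives Δ = (1.0761, -0.0612).
Then the next iterate is (x, y)₁ = (-0.9239, 1.4388).
Round to (-0.9239, 1.4388) and repeat: F = (-0.603422, -5.988018), J = [[2.210436, -6.975844], [11.309145, -1.781015]].
Δ = (0.5430, 0.0855), so (x, y)₂ = (-0.3809, 1.5243).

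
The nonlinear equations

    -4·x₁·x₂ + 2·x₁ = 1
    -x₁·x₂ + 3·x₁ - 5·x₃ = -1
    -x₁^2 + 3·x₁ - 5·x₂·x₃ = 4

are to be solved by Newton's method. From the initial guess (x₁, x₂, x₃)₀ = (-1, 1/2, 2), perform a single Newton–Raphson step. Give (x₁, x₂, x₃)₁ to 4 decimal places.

At (-1, 1/2, 2): F = (-1.0000, -11.5000, -13.0000).
Jacobian J = [[-4·x₂ + 2, -4·x₁, 0], [-x₂ + 3, -x₁, -5], [-2·x₁ + 3, -5·x₃, -5·x₂]].
At the point, J = [[0.0000, 4.0000, 0.0000], [2.5000, 1.0000, -5.0000], [5.0000, -10.0000, -2.5000]] (det J = -75.0000).
Solving J·Δ = −F gives Δ = (2.6333, 0.2500, -0.9333).
Then the next iterate is (x₁, x₂, x₃)₁ = (1.6333, 0.7500, 1.0667).

(1.6333, 0.7500, 1.0667)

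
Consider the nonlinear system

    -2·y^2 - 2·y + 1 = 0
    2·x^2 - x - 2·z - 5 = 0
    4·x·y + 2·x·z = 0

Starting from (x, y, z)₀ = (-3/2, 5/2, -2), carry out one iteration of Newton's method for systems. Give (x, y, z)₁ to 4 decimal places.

(-1.0000, 1.1250, -1.2500)

At (-3/2, 5/2, -2): F = (-16.5000, 5.0000, -9.0000).
Jacobian J = [[0, -4·y - 2, 0], [4·x - 1, 0, -2], [4·y + 2·z, 4·x, 2·x]].
At the point, J = [[0.0000, -12.0000, 0.0000], [-7.0000, 0.0000, -2.0000], [6.0000, -6.0000, -3.0000]] (det J = 396.0000).
Solving J·Δ = −F gives Δ = (0.5000, -1.3750, 0.7500).
Then the next iterate is (x, y, z)₁ = (-1.0000, 1.1250, -1.2500).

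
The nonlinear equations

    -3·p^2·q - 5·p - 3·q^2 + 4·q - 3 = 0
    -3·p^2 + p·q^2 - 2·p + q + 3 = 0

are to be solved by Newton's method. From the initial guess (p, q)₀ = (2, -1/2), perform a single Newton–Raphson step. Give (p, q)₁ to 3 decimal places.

At (2, -1/2): F = (-9.750, -13.000).
Jacobian J = [[-6·p·q - 5, -3·p^2 - 6·q + 4], [-6·p + q^2 - 2, 2·p·q + 1]].
At the point, J = [[1.000, -5.000], [-13.750, -1.000]] (det J = -69.750).
Solving J·Δ = −F gives Δ = (-0.792, -2.108).
Then the next iterate is (p, q)₁ = (1.208, -2.608).

(1.208, -2.608)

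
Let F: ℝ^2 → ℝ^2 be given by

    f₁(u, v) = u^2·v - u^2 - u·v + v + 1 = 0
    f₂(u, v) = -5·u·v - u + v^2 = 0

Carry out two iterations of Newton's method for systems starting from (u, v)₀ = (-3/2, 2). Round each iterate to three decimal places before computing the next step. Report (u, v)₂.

(-1.113, -0.222)

At (-3/2, 2): F = (8.250, 20.500).
Jacobian J = [[2·u·v - 2·u - v, u^2 - u + 1], [-5·v - 1, -5·u + 2·v]].
At the point, J = [[-5.000, 4.750], [-11.000, 11.500]] (det J = -5.250).
Solving J·Δ = −F gives Δ = (-0.476, -2.238).
Then the next iterate is (u, v)₁ = (-1.976, -0.238).
Round to (-1.976, -0.238) and repeat: F = (-4.54215, -0.31880), J = [[5.13058, 6.88058], [0.190, 9.404]].
Δ = (0.863, 0.016), so (u, v)₂ = (-1.113, -0.222).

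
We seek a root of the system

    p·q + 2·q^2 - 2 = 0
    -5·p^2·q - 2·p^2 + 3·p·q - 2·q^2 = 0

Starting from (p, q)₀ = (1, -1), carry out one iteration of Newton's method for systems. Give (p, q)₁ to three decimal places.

(2.143, -1.714)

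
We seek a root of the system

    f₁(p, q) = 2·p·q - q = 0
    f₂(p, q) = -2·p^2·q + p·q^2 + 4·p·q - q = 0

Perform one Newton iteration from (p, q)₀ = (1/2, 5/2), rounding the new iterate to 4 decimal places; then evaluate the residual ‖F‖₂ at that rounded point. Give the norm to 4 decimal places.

1.0634

At (1/2, 5/2): F = (0.0000, 4.3750).
Jacobian J = [[2·q, 2·p - 1], [-4·p·q + q^2 + 4·q, -2·p^2 + 2·p·q + 4·p - 1]].
At the point, J = [[5.0000, 0.0000], [11.2500, 3.0000]] (det J = 15.0000).
Solving J·Δ = −F gives Δ = (0.0000, -1.4583).
Then the next iterate is (p, q)₁ = (0.5000, 1.0417).
Re-evaluating at (0.5000, 1.0417): F = (0.0000, 1.063419), so ‖F‖₂ = 1.0634.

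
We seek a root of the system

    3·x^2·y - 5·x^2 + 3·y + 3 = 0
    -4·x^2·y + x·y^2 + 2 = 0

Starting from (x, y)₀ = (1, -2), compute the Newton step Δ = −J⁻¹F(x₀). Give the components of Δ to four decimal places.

(-0.5000, 0.5000)

At (1, -2): F = (-14.0000, 14.0000).
Jacobian J = [[6·x·y - 10·x, 3·x^2 + 3], [-8·x·y + y^2, -4·x^2 + 2·x·y]].
At the point, J = [[-22.0000, 6.0000], [20.0000, -8.0000]] (det J = 56.0000).
Solving J·Δ = −F gives Δ = (-0.5000, 0.5000).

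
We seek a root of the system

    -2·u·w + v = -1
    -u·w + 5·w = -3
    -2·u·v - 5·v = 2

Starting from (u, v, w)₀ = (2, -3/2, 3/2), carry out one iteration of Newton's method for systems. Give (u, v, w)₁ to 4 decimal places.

At (2, -3/2, 3/2): F = (-6.5000, 7.5000, 11.5000).
Jacobian J = [[-2·w, 1, -2·u], [-w, 0, -u + 5], [-2·v, -2·u - 5, 0]].
At the point, J = [[-3.0000, 1.0000, -4.0000], [-1.5000, 0.0000, 3.0000], [3.0000, -9.0000, 0.0000]] (det J = -126.0000).
Solving J·Δ = −F gives Δ = (1.0238, 1.6190, -1.9881).
Then the next iterate is (u, v, w)₁ = (3.0238, 0.1190, -0.4881).

(3.0238, 0.1190, -0.4881)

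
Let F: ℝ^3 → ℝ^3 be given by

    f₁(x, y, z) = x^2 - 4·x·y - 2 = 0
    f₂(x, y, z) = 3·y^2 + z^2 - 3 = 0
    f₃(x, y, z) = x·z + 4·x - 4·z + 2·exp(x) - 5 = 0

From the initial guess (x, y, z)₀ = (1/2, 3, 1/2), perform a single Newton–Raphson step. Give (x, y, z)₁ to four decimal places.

(0.0255, 1.7346, -0.9720)

At (1/2, 3, 1/2): F = (-7.7500, 24.2500, -1.452557).
Jacobian J = [[2·x - 4·y, -4·x, 0], [0, 6·y, 2·z], [z + 2·exp(x) + 4, 0, x - 4]].
At the point, J = [[-11.0000, -2.0000, 0.0000], [0.0000, 18.0000, 1.0000], [7.797443, 0.0000, -3.5000]] (det J = 677.405115).
Solving J·Δ = −F gives Δ = (-0.4745, -1.2654, -1.4720).
Then the next iterate is (x, y, z)₁ = (0.0255, 1.7346, -0.9720).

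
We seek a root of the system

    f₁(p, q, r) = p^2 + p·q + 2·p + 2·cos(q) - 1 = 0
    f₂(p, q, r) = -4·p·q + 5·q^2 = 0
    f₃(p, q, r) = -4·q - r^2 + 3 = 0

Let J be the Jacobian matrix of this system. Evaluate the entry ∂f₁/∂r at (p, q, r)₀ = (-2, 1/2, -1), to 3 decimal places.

0.000

∂f₁/∂r = 0.
At (-2, 1/2, -1) this is 0.000.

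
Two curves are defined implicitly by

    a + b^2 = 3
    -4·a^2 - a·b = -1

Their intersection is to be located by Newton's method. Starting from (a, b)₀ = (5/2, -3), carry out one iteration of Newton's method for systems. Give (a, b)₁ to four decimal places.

(1.3493, -1.7751)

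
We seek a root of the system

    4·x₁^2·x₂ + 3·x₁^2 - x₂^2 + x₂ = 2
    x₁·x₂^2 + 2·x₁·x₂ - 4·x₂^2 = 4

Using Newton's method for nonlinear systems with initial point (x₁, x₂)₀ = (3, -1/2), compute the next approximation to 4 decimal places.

(-1.5284, 0.0505)

At (3, -1/2): F = (6.2500, -7.2500).
Jacobian J = [[8·x₁·x₂ + 6·x₁, 4·x₁^2 - 2·x₂ + 1], [x₂^2 + 2·x₂, 2·x₁·x₂ + 2·x₁ - 8·x₂]].
At the point, J = [[6.0000, 38.0000], [-0.7500, 7.0000]] (det J = 70.5000).
Solving J·Δ = −F gives Δ = (-4.5284, 0.5505).
Then the next iterate is (x₁, x₂)₁ = (-1.5284, 0.0505).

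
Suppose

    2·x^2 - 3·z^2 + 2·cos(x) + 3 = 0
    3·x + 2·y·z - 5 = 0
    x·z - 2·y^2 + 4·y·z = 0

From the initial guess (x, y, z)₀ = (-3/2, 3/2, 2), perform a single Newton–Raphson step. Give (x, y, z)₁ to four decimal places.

At (-3/2, 3/2, 2): F = (-4.358526, -3.5000, 4.5000).
Jacobian J = [[4·x - 2·sin(x), 0, -6·z], [3, 2·z, 2·y], [z, -4·y + 4·z, x + 4·y]].
At the point, J = [[-4.005010, 0.0000, -12.0000], [3.0000, 4.0000, 3.0000], [2.0000, 2.0000, 4.5000]] (det J = -24.060120).
Solving J·Δ = −F gives Δ = (10.2949, -3.9968, -3.7992).
Then the next iterate is (x, y, z)₁ = (8.7949, -2.4968, -1.7992).

(8.7949, -2.4968, -1.7992)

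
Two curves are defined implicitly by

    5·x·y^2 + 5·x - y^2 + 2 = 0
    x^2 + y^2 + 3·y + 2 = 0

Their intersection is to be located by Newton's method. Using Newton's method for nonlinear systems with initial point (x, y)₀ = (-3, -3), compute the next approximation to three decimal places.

(-1.627, -2.080)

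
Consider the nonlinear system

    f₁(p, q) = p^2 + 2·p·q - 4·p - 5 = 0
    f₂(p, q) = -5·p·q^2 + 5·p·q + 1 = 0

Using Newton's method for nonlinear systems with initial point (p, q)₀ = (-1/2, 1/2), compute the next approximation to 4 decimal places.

(-0.8000, -1.5500)

At (-1/2, 1/2): F = (-3.2500, 0.3750).
Jacobian J = [[2·p + 2·q - 4, 2·p], [-5·q^2 + 5·q, -10·p·q + 5·p]].
At the point, J = [[-4.0000, -1.0000], [1.2500, 0.0000]] (det J = 1.2500).
Solving J·Δ = −F gives Δ = (-0.3000, -2.0500).
Then the next iterate is (p, q)₁ = (-0.8000, -1.5500).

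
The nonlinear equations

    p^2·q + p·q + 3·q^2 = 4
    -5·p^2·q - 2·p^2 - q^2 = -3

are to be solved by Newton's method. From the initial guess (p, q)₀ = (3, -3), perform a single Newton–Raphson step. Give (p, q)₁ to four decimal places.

(2.0886, -1.9767)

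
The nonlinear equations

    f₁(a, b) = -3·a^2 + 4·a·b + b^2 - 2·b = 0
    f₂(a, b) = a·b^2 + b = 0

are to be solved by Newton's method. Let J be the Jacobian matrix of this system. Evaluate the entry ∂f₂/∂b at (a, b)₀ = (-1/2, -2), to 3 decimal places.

3.000

∂f₂/∂b = 2·a·b + 1.
At (-1/2, -2) this is 3.000.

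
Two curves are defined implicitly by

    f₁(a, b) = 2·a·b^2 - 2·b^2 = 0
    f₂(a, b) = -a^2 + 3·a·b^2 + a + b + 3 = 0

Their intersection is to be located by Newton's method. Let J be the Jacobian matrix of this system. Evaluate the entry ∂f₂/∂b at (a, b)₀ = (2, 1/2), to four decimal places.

7.0000

∂f₂/∂b = 6·a·b + 1.
At (2, 1/2) this is 7.0000.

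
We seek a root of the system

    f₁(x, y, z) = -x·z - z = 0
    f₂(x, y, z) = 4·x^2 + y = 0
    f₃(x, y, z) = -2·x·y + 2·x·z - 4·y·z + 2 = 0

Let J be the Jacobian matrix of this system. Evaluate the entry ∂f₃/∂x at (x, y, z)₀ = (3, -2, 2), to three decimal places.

∂f₃/∂x = -2·y + 2·z.
At (3, -2, 2) this is 8.000.

8.000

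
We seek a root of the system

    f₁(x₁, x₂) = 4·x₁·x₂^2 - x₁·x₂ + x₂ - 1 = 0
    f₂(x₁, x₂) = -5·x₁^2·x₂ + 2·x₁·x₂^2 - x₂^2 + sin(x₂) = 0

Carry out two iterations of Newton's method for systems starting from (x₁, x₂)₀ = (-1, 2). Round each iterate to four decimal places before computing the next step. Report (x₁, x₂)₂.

(-0.0197, 1.6116)

At (-1, 2): F = (-13.0000, -21.090703).
Jacobian J = [[4·x₂^2 - x₂, 8·x₁·x₂ - x₁ + 1], [-10·x₁·x₂ + 2·x₂^2, -5·x₁^2 + 4·x₁·x₂ - 2·x₂ + cos(x₂)]].
At the point, J = [[14.0000, -14.0000], [28.0000, -17.416147]] (det J = 148.173944).
Solving J·Δ = −F gives Δ = (0.4647, -0.4638).
Then the next iterate is (x₁, x₂)₁ = (-0.5353, 1.5362).
Round to (-0.5353, 1.5362) and repeat: F = (-3.694512, -6.087989), J = [[7.903442, -5.043323], [12.943099, -7.759852]].
Δ = (0.5156, 0.0754), so (x₁, x₂)₂ = (-0.0197, 1.6116).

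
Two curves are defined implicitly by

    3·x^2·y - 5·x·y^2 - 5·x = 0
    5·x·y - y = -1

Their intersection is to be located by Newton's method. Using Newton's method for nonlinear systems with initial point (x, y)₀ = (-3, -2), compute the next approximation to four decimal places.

At (-3, -2): F = (21.0000, 33.0000).
Jacobian J = [[6·x·y - 5·y^2 - 5, 3·x^2 - 10·x·y], [5·y, 5·x - 1]].
At the point, J = [[11.0000, -33.0000], [-10.0000, -16.0000]] (det J = -506.0000).
Solving J·Δ = −F gives Δ = (1.4881, 1.1324).
Then the next iterate is (x, y)₁ = (-1.5119, -0.8676).

(-1.5119, -0.8676)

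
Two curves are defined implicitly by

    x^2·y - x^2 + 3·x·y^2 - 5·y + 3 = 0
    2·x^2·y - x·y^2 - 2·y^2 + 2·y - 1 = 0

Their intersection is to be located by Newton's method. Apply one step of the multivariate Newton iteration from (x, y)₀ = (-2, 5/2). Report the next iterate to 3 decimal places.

At (-2, 5/2): F = (-41.000, 24.000).
Jacobian J = [[2·x·y - 2·x + 3·y^2, x^2 + 6·x·y - 5], [4·x·y - y^2, 2·x^2 - 2·x·y - 4·y + 2]].
At the point, J = [[12.750, -31.000], [-26.250, 10.000]] (det J = -686.250).
Solving J·Δ = −F gives Δ = (0.487, -1.122).
Then the next iterate is (x, y)₁ = (-1.513, 1.378).

(-1.513, 1.378)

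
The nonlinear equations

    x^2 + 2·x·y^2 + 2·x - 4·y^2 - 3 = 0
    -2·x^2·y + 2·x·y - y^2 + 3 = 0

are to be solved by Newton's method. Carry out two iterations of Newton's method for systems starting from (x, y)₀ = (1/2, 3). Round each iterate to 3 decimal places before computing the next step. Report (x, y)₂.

At (1/2, 3): F = (-28.750, -4.500).
Jacobian J = [[2·x + 2·y^2 + 2, 4·x·y - 8·y], [-4·x·y + 2·y, -2·x^2 + 2·x - 2·y]].
At the point, J = [[21.000, -18.000], [0.000, -5.500]] (det J = -115.500).
Solving J·Δ = −F gives Δ = (0.668, -0.818).
Then the next iterate is (x, y)₁ = (1.168, 2.182).
Round to (1.168, 2.182) and repeat: F = (-7.22229, -2.61745), J = [[13.85825, -7.26170], [-5.83030, -4.75645]].
Δ = (0.142, -0.724), so (x, y)₂ = (1.310, 1.458).

(1.310, 1.458)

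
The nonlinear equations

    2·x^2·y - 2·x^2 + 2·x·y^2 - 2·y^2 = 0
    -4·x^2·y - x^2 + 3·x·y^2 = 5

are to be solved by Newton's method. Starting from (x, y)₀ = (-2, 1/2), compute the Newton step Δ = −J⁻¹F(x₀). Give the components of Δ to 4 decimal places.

At (-2, 1/2): F = (-5.5000, -18.5000).
Jacobian J = [[4·x·y - 4·x + 2·y^2, 2·x^2 + 4·x·y - 4·y], [-8·x·y - 2·x + 3·y^2, -4·x^2 + 6·x·y]].
At the point, J = [[4.5000, 2.0000], [12.7500, -22.0000]] (det J = -124.5000).
Solving J·Δ = −F gives Δ = (1.2691, -0.1054).

(1.2691, -0.1054)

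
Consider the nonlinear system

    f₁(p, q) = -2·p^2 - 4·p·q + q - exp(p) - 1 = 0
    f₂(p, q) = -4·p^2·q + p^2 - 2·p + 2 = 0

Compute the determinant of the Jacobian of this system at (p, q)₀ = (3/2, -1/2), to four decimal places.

111.3352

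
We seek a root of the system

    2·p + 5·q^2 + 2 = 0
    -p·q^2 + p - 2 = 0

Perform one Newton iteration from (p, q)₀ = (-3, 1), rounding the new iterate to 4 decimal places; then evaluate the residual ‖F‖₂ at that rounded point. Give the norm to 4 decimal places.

2.0930

At (-3, 1): F = (1.0000, -2.0000).
Jacobian J = [[2, 10·q], [-q^2 + 1, -2·p·q]].
At the point, J = [[2.0000, 10.0000], [0.0000, 6.0000]] (det J = 12.0000).
Solving J·Δ = −F gives Δ = (-2.1667, 0.3333).
Then the next iterate is (p, q)₁ = (-5.1667, 1.3333).
Re-evaluating at (-5.1667, 1.3333): F = (0.555044, 2.018085), so ‖F‖₂ = 2.0930.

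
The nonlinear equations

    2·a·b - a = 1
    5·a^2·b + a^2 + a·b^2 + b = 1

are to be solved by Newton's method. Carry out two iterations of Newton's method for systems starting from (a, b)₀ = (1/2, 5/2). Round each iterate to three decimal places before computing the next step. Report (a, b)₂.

(-1.933, 9.456)

At (1/2, 5/2): F = (1.000, 8.000).
Jacobian J = [[2·b - 1, 2·a], [10·a·b + 2·a + b^2, 5·a^2 + 2·a·b + 1]].
At the point, J = [[4.000, 1.000], [19.750, 4.750]] (det J = -0.750).
Solving J·Δ = −F gives Δ = (-4.333, 16.333).
Then the next iterate is (a, b)₁ = (-3.833, 18.833).
Round to (-3.833, 18.833) and repeat: F = (-141.54078, 56.49094), J = [[36.666, -7.666], [-374.85300, -69.91433]].
Δ = (1.900, -9.377), so (a, b)₂ = (-1.933, 9.456).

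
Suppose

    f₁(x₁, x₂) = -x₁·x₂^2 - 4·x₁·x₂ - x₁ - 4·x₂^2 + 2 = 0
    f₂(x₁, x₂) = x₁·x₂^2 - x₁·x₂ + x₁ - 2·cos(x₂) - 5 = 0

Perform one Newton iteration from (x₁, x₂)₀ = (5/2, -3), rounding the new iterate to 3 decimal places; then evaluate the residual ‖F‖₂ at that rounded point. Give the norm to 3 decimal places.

10.685

At (5/2, -3): F = (-29.000, 29.47998).
Jacobian J = [[-x₂^2 - 4·x₂ - 1, -2·x₁·x₂ - 4·x₁ - 8·x₂], [x₂^2 - x₂ + 1, 2·x₁·x₂ - x₁ + 2·sin(x₂)]].
At the point, J = [[2.000, 29.000], [13.000, -17.78224]] (det J = -412.56448).
Solving J·Δ = −F gives Δ = (-0.822, 1.057).
Then the next iterate is (x₁, x₂)₁ = (1.678, -1.943).
Re-evaluating at (1.678, -1.943): F = (-8.07245, 7.00056), so ‖F‖₂ = 10.685.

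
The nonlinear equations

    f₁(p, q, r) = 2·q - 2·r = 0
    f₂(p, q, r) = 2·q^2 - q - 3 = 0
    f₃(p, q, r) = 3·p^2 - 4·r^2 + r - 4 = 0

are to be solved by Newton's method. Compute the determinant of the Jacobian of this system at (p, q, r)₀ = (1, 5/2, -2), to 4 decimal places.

J = [[0, 2, -2], [0, 4·q - 1, 0], [6·p, 0, -8·r + 1]].
At the point, J = [[0.0000, 2.0000, -2.0000], [0.0000, 9.0000, 0.0000], [6.0000, 0.0000, 17.0000]].
det J = 108.0000.

108.0000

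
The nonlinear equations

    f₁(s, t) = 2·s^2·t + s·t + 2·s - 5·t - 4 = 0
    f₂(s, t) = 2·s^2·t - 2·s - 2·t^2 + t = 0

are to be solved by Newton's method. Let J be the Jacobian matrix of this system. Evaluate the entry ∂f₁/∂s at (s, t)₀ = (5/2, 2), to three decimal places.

24.000

∂f₁/∂s = 4·s·t + t + 2.
At (5/2, 2) this is 24.000.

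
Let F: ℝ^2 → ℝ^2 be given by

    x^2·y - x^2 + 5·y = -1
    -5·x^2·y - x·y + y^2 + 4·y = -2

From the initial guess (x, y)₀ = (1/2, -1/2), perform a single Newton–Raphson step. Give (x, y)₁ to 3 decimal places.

(0.032, -0.277)

At (1/2, -1/2): F = (-1.875, 1.125).
Jacobian J = [[2·x·y - 2·x, x^2 + 5], [-10·x·y - y, -5·x^2 - x + 2·y + 4]].
At the point, J = [[-1.500, 5.250], [3.000, 1.250]] (det J = -17.625).
Solving J·Δ = −F gives Δ = (-0.468, 0.223).
Then the next iterate is (x, y)₁ = (0.032, -0.277).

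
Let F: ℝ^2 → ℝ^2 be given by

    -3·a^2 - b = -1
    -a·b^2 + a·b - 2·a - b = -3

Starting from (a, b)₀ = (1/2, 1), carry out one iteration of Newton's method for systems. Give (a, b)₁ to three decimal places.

(-0.350, 2.800)

At (1/2, 1): F = (-0.750, 1.000).
Jacobian J = [[-6·a, -1], [-b^2 + b - 2, -2·a·b + a - 1]].
At the point, J = [[-3.000, -1.000], [-2.000, -1.500]] (det J = 2.500).
Solving J·Δ = −F gives Δ = (-0.850, 1.800).
Then the next iterate is (a, b)₁ = (-0.350, 2.800).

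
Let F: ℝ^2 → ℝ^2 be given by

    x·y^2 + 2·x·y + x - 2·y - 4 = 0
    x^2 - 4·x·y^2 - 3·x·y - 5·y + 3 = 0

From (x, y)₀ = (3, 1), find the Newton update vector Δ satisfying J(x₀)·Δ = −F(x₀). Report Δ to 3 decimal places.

At (3, 1): F = (6.000, -14.000).
Jacobian J = [[y^2 + 2·y + 1, 2·x·y + 2·x - 2], [2·x - 4·y^2 - 3·y, -8·x·y - 3·x - 5]].
At the point, J = [[4.000, 10.000], [-1.000, -38.000]] (det J = -142.000).
Solving J·Δ = −F gives Δ = (-0.620, -0.352).

(-0.620, -0.352)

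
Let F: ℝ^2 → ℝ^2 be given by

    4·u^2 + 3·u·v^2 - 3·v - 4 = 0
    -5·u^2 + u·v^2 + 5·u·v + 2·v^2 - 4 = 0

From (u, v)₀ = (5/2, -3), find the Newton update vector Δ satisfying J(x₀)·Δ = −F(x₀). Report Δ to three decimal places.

At (5/2, -3): F = (97.500, -32.250).
Jacobian J = [[8·u + 3·v^2, 6·u·v - 3], [-10·u + v^2 + 5·v, 2·u·v + 5·u + 4·v]].
At the point, J = [[47.000, -48.000], [-31.000, -14.500]] (det J = -2169.500).
Solving J·Δ = −F gives Δ = (-1.365, 0.695).

(-1.365, 0.695)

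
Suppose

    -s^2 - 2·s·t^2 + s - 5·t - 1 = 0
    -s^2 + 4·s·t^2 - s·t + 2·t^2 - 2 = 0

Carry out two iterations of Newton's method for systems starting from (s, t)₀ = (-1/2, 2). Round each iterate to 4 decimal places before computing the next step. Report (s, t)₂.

(0.0230, -3.2732)

At (-1/2, 2): F = (-7.7500, -1.2500).
Jacobian J = [[-2·s - 2·t^2 + 1, -4·s·t - 5], [-2·s + 4·t^2 - t, 8·s·t - s + 4·t]].
At the point, J = [[-6.0000, -1.0000], [15.0000, 0.5000]] (det J = 12.0000).
Solving J·Δ = −F gives Δ = (0.4271, -10.3125).
Then the next iterate is (s, t)₁ = (-0.0729, -8.3125).
Round to (-0.0729, -8.3125) and repeat: F = (50.558724, 115.435140), J = [[-137.049512, -7.423925], [284.848925, -28.329250]].
Δ = (0.0959, 5.0393), so (s, t)₂ = (0.0230, -3.2732).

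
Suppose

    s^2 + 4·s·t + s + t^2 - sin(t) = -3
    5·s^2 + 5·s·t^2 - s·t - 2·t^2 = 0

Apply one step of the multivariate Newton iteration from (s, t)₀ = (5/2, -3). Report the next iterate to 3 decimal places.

(4.877, 1.683)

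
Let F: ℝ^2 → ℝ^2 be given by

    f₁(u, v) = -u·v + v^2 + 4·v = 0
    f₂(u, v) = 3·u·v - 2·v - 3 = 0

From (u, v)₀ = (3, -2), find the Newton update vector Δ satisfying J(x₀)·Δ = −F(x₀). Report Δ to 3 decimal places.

At (3, -2): F = (2.000, -17.000).
Jacobian J = [[-v, -u + 2·v + 4], [3·v, 3·u - 2]].
At the point, J = [[2.000, -3.000], [-6.000, 7.000]] (det J = -4.000).
Solving J·Δ = −F gives Δ = (-9.250, -5.500).

(-9.250, -5.500)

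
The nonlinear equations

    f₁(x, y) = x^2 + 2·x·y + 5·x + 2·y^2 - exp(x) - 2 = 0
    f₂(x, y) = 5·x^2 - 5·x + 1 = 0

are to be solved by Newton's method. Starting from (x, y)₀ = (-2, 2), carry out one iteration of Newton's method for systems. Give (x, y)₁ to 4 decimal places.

(-0.7600, 2.5258)

At (-2, 2): F = (-8.135335, 31.0000).
Jacobian J = [[2·x + 2·y - exp(x) + 5, 2·x + 4·y], [10·x - 5, 0]].
At the point, J = [[4.864665, 4.0000], [-25.0000, 0.0000]] (det J = 100.0000).
Solving J·Δ = −F gives Δ = (1.2400, 0.5258).
Then the next iterate is (x, y)₁ = (-0.7600, 2.5258).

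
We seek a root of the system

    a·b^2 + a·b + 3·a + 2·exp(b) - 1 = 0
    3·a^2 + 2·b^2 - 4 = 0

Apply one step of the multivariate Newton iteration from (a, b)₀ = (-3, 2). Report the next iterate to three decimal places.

At (-3, 2): F = (-13.22189, 31.000).
Jacobian J = [[b^2 + b + 3, 2·a·b + a + 2·exp(b)], [6·a, 4·b]].
At the point, J = [[9.000, -0.22189], [-18.000, 8.000]] (det J = 68.00602).
Solving J·Δ = −F gives Δ = (1.454, -0.603).
Then the next iterate is (a, b)₁ = (-1.546, 1.397).

(-1.546, 1.397)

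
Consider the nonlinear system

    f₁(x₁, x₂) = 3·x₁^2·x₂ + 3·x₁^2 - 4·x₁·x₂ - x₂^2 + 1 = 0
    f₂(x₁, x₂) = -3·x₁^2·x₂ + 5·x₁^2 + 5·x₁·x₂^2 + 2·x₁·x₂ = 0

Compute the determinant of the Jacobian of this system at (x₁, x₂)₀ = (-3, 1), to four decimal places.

2705.0000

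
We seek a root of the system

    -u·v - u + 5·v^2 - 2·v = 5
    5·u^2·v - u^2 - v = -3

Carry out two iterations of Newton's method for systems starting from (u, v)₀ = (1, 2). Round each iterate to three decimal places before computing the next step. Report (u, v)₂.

(0.082, 1.248)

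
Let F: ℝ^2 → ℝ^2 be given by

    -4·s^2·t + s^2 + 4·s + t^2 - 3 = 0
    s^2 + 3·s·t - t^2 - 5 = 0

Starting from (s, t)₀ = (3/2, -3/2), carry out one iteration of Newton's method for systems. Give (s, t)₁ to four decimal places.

(1.4027, 0.0472)

At (3/2, -3/2): F = (21.0000, -11.7500).
Jacobian J = [[-8·s·t + 2·s + 4, -4·s^2 + 2·t], [2·s + 3·t, 3·s - 2·t]].
At the point, J = [[25.0000, -12.0000], [-1.5000, 7.5000]] (det J = 169.5000).
Solving J·Δ = −F gives Δ = (-0.0973, 1.5472).
Then the next iterate is (s, t)₁ = (1.4027, 0.0472).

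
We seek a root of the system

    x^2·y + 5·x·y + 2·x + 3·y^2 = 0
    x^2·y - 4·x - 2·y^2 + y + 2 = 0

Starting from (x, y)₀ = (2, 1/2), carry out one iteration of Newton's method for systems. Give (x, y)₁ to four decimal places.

(0.0701, 0.5467)

At (2, 1/2): F = (11.7500, -4.0000).
Jacobian J = [[2·x·y + 5·y + 2, x^2 + 5·x + 6·y], [2·x·y - 4, x^2 - 4·y + 1]].
At the point, J = [[6.5000, 17.0000], [-2.0000, 3.0000]] (det J = 53.5000).
Solving J·Δ = −F gives Δ = (-1.9299, 0.0467).
Then the next iterate is (x, y)₁ = (0.0701, 0.5467).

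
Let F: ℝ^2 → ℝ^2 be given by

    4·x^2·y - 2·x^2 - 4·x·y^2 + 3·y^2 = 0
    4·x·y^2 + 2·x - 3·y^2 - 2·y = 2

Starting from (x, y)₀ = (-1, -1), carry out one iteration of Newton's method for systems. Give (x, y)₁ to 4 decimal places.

(-0.5000, -0.5000)

At (-1, -1): F = (1.0000, -9.0000).
Jacobian J = [[8·x·y - 4·x - 4·y^2, 4·x^2 - 8·x·y + 6·y], [4·y^2 + 2, 8·x·y - 6·y - 2]].
At the point, J = [[8.0000, -10.0000], [6.0000, 12.0000]] (det J = 156.0000).
Solving J·Δ = −F gives Δ = (0.5000, 0.5000).
Then the next iterate is (x, y)₁ = (-0.5000, -0.5000).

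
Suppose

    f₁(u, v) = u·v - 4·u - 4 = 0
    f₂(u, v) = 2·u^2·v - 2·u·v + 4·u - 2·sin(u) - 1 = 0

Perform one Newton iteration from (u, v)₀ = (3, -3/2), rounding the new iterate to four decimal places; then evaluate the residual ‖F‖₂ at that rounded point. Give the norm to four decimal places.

121.2769

At (3, -3/2): F = (-20.5000, -7.282240).
Jacobian J = [[v - 4, u], [4·u·v - 2·v - 2·cos(u) + 4, 2·u^2 - 2·u]].
At the point, J = [[-5.5000, 3.0000], [-9.020015, 12.0000]] (det J = -38.939955).
Solving J·Δ = −F gives Δ = (-5.7564, -3.7200).
Then the next iterate is (u, v)₁ = (-2.7564, -5.2200).
Re-evaluating at (-2.7564, -5.2200): F = (21.414008, -119.371356), so ‖F‖₂ = 121.2769.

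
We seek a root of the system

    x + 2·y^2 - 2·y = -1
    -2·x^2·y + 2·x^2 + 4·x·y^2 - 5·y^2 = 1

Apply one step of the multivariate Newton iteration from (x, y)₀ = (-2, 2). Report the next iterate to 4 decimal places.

(-1.0882, 1.3480)

At (-2, 2): F = (3.0000, -61.0000).
Jacobian J = [[1, 4·y - 2], [-4·x·y + 4·x + 4·y^2, -2·x^2 + 8·x·y - 10·y]].
At the point, J = [[1.0000, 6.0000], [24.0000, -60.0000]] (det J = -204.0000).
Solving J·Δ = −F gives Δ = (0.9118, -0.6520).
Then the next iterate is (x, y)₁ = (-1.0882, 1.3480).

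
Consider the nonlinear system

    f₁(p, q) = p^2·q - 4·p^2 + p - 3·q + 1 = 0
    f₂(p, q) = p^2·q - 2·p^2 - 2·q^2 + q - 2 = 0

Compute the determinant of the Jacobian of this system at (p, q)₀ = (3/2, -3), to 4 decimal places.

-316.2500

J = [[2·p·q - 8·p + 1, p^2 - 3], [2·p·q - 4·p, p^2 - 4·q + 1]].
At the point, J = [[-20.0000, -0.7500], [-15.0000, 15.2500]].
det J = -316.2500.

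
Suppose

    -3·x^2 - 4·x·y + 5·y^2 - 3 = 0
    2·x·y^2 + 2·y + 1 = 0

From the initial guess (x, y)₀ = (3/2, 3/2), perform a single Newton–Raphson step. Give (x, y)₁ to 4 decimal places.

(0.6277, 0.8796)

At (3/2, 3/2): F = (-7.5000, 10.7500).
Jacobian J = [[-6·x - 4·y, -4·x + 10·y], [2·y^2, 4·x·y + 2]].
At the point, J = [[-15.0000, 9.0000], [4.5000, 11.0000]] (det J = -205.5000).
Solving J·Δ = −F gives Δ = (-0.8723, -0.6204).
Then the next iterate is (x, y)₁ = (0.6277, 0.8796).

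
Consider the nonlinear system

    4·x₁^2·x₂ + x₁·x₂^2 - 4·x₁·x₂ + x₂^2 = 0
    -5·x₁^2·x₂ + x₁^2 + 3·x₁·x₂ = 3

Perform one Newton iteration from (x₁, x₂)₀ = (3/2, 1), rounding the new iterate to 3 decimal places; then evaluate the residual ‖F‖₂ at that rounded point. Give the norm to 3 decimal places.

15.732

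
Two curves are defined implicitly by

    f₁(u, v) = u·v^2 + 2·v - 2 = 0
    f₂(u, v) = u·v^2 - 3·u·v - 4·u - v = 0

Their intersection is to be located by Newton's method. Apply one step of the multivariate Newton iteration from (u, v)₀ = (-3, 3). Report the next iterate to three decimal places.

(-0.571, 2.929)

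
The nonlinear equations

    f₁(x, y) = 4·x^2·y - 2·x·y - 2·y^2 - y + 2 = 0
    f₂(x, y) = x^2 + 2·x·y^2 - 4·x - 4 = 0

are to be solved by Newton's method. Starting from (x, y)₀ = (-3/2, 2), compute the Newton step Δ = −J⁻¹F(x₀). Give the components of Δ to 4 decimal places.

(0.5068, -0.6036)

At (-3/2, 2): F = (16.0000, -7.7500).
Jacobian J = [[8·x·y - 2·y, 4·x^2 - 2·x - 4·y - 1], [2·x + 2·y^2 - 4, 4·x·y]].
At the point, J = [[-28.0000, 3.0000], [1.0000, -12.0000]] (det J = 333.0000).
Solving J·Δ = −F gives Δ = (0.5068, -0.6036).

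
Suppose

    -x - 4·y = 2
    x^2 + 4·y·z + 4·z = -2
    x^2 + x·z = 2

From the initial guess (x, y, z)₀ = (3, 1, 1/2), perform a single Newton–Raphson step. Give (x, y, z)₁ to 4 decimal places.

At (3, 1, 1/2): F = (-9.0000, 15.0000, 8.5000).
Jacobian J = [[-1, -4, 0], [2·x, 4·z, 4·y + 4], [2·x + z, 0, x]].
At the point, J = [[-1.0000, -4.0000, 0.0000], [6.0000, 2.0000, 8.0000], [6.5000, 0.0000, 3.0000]] (det J = -142.0000).
Solving J·Δ = −F gives Δ = (-1.0282, -1.9930, -0.6056).
Then the next iterate is (x, y, z)₁ = (1.9718, -0.9930, -0.1056).

(1.9718, -0.9930, -0.1056)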